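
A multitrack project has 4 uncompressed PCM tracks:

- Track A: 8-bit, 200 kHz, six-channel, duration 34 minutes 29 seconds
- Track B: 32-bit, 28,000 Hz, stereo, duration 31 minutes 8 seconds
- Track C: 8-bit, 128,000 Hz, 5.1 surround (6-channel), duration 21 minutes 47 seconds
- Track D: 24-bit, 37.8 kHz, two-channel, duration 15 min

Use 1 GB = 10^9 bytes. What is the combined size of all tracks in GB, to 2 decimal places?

4.11 GB

Track A: 34 minutes 29 seconds = 2,069 s; 200,000 × 2,069 × 1 × 6 = 2,482,800,000 bytes.
Track B: 31 minutes 8 seconds = 1,868 s; 28,000 × 1,868 × 4 × 2 = 418,432,000 bytes.
Track C: 21 minutes 47 seconds = 1,307 s; 128,000 × 1,307 × 1 × 6 = 1,003,776,000 bytes.
Track D: 15 min = 900 s; 37,800 × 900 × 3 × 2 = 204,120,000 bytes.
Total = 4,109,128,000 bytes = 4.11 GB.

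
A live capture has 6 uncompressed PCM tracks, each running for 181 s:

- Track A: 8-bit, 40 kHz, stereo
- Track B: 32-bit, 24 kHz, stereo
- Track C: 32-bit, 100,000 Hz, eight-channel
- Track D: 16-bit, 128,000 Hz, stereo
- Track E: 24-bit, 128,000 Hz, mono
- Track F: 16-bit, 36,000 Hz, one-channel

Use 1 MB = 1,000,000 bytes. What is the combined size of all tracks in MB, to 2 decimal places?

803.64 MB

Track A: 40,000 × 181 × 1 × 2 = 14,480,000 bytes.
Track B: 24,000 × 181 × 4 × 2 = 34,752,000 bytes.
Track C: 100,000 × 181 × 4 × 8 = 579,200,000 bytes.
Track D: 128,000 × 181 × 2 × 2 = 92,672,000 bytes.
Track E: 128,000 × 181 × 3 × 1 = 69,504,000 bytes.
Track F: 36,000 × 181 × 2 × 1 = 13,032,000 bytes.
Total = 803,640,000 bytes = 803.64 MB.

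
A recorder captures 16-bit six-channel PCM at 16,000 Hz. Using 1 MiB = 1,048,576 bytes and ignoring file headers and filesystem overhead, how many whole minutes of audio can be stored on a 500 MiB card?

45 minutes

Uncompressed byte rate = 16,000 × 2 × 6 = 192,000 bytes/s.
Capacity = 500 × 1,048,576 = 524,288,000 bytes.
524,288,000 / 192,000 ≈ 2730.67 s → 45 minutes.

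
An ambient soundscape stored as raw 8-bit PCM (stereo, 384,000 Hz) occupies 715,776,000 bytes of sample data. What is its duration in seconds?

Byte rate = 384,000 × 1 × 2 = 768,000 bytes/s.
Duration = 715,776,000 / 768,000 = 932 s.

932 seconds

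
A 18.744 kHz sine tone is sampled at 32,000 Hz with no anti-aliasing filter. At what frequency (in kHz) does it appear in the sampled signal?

Nyquist = 32,000/2 = 16,000 Hz; 18,744 Hz exceeds it.
Alias = |18,744 − 1×32,000| = |18,744 − 32,000| = 13,256 Hz = 13.256 kHz.

13.256 kHz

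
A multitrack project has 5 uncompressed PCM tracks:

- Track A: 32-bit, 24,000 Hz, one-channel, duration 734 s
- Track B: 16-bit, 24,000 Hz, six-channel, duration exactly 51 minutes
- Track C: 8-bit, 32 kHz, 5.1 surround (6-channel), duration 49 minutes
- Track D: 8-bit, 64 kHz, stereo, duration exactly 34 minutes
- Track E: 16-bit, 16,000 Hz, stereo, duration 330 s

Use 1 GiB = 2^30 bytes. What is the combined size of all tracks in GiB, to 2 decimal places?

Track A: 24,000 × 734 × 4 × 1 = 70,464,000 bytes.
Track B: exactly 51 minutes = 3,060 s; 24,000 × 3,060 × 2 × 6 = 881,280,000 bytes.
Track C: 49 minutes = 2,940 s; 32,000 × 2,940 × 1 × 6 = 564,480,000 bytes.
Track D: exactly 34 minutes = 2,040 s; 64,000 × 2,040 × 1 × 2 = 261,120,000 bytes.
Track E: 16,000 × 330 × 2 × 2 = 21,120,000 bytes.
Total = 1,798,464,000 bytes = 1.67 GiB.

1.67 GiB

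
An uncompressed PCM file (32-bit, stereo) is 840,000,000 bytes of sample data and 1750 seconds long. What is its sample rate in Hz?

Bytes = sample_rate × seconds × bytes_per_sample × channels.
sample_rate = 840,000,000 / (1,750 × 4 × 2) = 840,000,000 / 14,000 = 60,000 Hz.

60,000 Hz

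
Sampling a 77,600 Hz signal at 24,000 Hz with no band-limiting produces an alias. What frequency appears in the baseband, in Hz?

5,600 Hz

Nyquist = 24,000/2 = 12,000 Hz; 77,600 Hz exceeds it.
Alias = |77,600 − 3×24,000| = |77,600 − 72,000| = 5,600 Hz.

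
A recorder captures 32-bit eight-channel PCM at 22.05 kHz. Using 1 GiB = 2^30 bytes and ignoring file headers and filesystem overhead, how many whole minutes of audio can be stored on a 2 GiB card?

50 minutes

Uncompressed byte rate = 22,050 × 4 × 8 = 705,600 bytes/s.
Capacity = 2 × 1,073,741,824 = 2,147,483,648 bytes.
2,147,483,648 / 705,600 ≈ 3043.49 s → 50 minutes.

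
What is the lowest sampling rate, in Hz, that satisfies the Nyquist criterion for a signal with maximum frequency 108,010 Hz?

Minimum sample rate = 2 × 108,010 Hz = 216,020 Hz.

216,020 Hz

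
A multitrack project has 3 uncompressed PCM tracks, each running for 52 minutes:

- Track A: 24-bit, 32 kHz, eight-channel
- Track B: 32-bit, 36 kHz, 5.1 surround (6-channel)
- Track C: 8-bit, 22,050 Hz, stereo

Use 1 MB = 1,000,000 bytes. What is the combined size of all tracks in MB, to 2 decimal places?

52 minutes = 3,120 s.
Track A: 32,000 × 3,120 × 3 × 8 = 2,396,160,000 bytes.
Track B: 36,000 × 3,120 × 4 × 6 = 2,695,680,000 bytes.
Track C: 22,050 × 3,120 × 1 × 2 = 137,592,000 bytes.
Total = 5,229,432,000 bytes = 5229.43 MB.

5229.43 MB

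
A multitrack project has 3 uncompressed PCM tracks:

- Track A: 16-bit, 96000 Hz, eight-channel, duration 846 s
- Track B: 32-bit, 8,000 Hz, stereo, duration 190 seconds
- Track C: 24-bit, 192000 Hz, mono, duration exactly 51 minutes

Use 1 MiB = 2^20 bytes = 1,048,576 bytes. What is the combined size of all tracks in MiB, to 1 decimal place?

2931.8 MiB

Track A: 96,000 × 846 × 2 × 8 = 1,299,456,000 bytes.
Track B: 8,000 × 190 × 4 × 2 = 12,160,000 bytes.
Track C: exactly 51 minutes = 3,060 s; 192,000 × 3,060 × 3 × 1 = 1,762,560,000 bytes.
Total = 3,074,176,000 bytes = 2931.8 MiB.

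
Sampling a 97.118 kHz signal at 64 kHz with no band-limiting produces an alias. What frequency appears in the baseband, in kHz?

30.882 kHz

Nyquist = 64,000/2 = 32,000 Hz; 97,118 Hz exceeds it.
Alias = |97,118 − 2×64,000| = |97,118 − 128,000| = 30,882 Hz = 30.882 kHz.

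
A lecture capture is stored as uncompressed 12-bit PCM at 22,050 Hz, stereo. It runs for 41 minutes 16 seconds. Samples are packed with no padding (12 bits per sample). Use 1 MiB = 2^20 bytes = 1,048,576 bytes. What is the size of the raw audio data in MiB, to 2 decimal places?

Duration = 41 minutes 16 seconds = 2,476 s.
Bits = 22,050 × 2,476 × 12 × 2 = 1,310,299,200 bits = 163,787,400 bytes.
163,787,400 / 1,048,576 = 156.20 MiB.

156.20 MiB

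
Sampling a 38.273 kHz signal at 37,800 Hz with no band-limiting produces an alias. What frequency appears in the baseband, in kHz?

0.473 kHz

Nyquist = 37,800/2 = 18,900 Hz; 38,273 Hz exceeds it.
Alias = |38,273 − 1×37,800| = |38,273 − 37,800| = 473 Hz = 0.473 kHz.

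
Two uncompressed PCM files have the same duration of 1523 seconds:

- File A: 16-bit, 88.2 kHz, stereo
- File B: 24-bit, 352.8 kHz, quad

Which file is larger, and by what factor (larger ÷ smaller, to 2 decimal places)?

File A: 88,200 × 2 × 2 = 352,800 bytes/s.
File B: 352,800 × 3 × 4 = 4,233,600 bytes/s.
File B is larger; ratio = 6,447,772,800 / 537,314,400 = 12.00.

File B, by a factor of 12.00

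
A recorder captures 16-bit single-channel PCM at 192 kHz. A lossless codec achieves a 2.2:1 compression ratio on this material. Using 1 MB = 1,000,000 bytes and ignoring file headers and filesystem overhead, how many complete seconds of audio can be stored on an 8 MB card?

Uncompressed byte rate = 192,000 × 2 × 1 = 384,000 bytes/s.
After 2.2:1 compression, effective rate ≈ 174545.45 bytes/s.
Capacity = 8 × 1,000,000 = 8,000,000 bytes.
8,000,000 / effective rate ≈ 45.83 s → 45 seconds.

45 seconds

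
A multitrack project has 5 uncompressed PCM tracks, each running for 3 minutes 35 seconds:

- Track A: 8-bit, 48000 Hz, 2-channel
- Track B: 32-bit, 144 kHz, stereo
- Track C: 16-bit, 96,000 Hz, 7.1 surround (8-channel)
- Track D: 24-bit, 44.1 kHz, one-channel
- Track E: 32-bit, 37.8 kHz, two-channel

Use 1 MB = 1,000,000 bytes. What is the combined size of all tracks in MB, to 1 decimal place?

3 minutes 35 seconds = 215 s.
Track A: 48,000 × 215 × 1 × 2 = 20,640,000 bytes.
Track B: 144,000 × 215 × 4 × 2 = 247,680,000 bytes.
Track C: 96,000 × 215 × 2 × 8 = 330,240,000 bytes.
Track D: 44,100 × 215 × 3 × 1 = 28,444,500 bytes.
Track E: 37,800 × 215 × 4 × 2 = 65,016,000 bytes.
Total = 692,020,500 bytes = 692.0 MB.

692.0 MB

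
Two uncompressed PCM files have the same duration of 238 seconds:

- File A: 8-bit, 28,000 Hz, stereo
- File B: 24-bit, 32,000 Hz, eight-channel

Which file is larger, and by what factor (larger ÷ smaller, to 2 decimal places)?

File B, by a factor of 13.71

File A: 28,000 × 1 × 2 = 56,000 bytes/s.
File B: 32,000 × 3 × 8 = 768,000 bytes/s.
File B is larger; ratio = 182,784,000 / 13,328,000 = 13.71.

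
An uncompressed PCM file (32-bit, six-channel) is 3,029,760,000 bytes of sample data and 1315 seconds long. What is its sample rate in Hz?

96,000 Hz

Bytes = sample_rate × seconds × bytes_per_sample × channels.
sample_rate = 3,029,760,000 / (1,315 × 4 × 6) = 3,029,760,000 / 31,560 = 96,000 Hz.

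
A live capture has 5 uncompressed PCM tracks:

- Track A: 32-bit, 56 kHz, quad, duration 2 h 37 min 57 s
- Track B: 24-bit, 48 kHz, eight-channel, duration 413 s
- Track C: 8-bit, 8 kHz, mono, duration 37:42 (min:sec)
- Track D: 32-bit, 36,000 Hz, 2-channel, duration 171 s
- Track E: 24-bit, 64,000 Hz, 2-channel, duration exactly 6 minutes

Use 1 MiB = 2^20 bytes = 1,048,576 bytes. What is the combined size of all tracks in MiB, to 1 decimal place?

Track A: 2 h 37 min 57 s = 9,477 s; 56,000 × 9,477 × 4 × 4 = 8,491,392,000 bytes.
Track B: 48,000 × 413 × 3 × 8 = 475,776,000 bytes.
Track C: 37:42 (min:sec) = 2,262 s; 8,000 × 2,262 × 1 × 1 = 18,096,000 bytes.
Track D: 36,000 × 171 × 4 × 2 = 49,248,000 bytes.
Track E: exactly 6 minutes = 360 s; 64,000 × 360 × 3 × 2 = 138,240,000 bytes.
Total = 9,172,752,000 bytes = 8747.8 MiB.

8747.8 MiB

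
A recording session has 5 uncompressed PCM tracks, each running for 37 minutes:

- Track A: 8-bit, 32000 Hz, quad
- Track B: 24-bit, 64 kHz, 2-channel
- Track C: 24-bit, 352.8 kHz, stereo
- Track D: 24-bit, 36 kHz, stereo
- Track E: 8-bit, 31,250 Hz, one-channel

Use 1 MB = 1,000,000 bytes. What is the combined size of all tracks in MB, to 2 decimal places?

6384.83 MB

37 minutes = 2,220 s.
Track A: 32,000 × 2,220 × 1 × 4 = 284,160,000 bytes.
Track B: 64,000 × 2,220 × 3 × 2 = 852,480,000 bytes.
Track C: 352,800 × 2,220 × 3 × 2 = 4,699,296,000 bytes.
Track D: 36,000 × 2,220 × 3 × 2 = 479,520,000 bytes.
Track E: 31,250 × 2,220 × 1 × 1 = 69,375,000 bytes.
Total = 6,384,831,000 bytes = 6384.83 MB.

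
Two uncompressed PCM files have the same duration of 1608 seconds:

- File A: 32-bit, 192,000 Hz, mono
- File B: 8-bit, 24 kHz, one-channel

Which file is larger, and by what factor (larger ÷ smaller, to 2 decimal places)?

File A: 192,000 × 4 × 1 = 768,000 bytes/s.
File B: 24,000 × 1 × 1 = 24,000 bytes/s.
File A is larger; ratio = 1,234,944,000 / 38,592,000 = 32.00.

File A, by a factor of 32.00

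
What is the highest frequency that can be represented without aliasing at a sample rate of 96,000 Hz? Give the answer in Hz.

48,000 Hz

Nyquist frequency = sample rate / 2 = 96,000 / 2 = 48,000 Hz.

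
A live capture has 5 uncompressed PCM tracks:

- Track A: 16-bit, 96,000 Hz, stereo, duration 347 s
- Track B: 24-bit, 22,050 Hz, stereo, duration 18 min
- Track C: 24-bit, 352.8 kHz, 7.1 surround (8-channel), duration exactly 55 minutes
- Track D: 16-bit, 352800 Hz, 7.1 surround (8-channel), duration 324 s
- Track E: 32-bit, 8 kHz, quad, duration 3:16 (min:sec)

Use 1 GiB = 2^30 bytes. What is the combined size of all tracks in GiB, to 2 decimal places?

28.01 GiB

Track A: 96,000 × 347 × 2 × 2 = 133,248,000 bytes.
Track B: 18 min = 1,080 s; 22,050 × 1,080 × 3 × 2 = 142,884,000 bytes.
Track C: exactly 55 minutes = 3,300 s; 352,800 × 3,300 × 3 × 8 = 27,941,760,000 bytes.
Track D: 352,800 × 324 × 2 × 8 = 1,828,915,200 bytes.
Track E: 3:16 (min:sec) = 196 s; 8,000 × 196 × 4 × 4 = 25,088,000 bytes.
Total = 30,071,895,200 bytes = 28.01 GiB.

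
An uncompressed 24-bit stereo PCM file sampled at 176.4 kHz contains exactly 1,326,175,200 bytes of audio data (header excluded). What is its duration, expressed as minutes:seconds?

20:53

Byte rate = 176,400 × 3 × 2 = 1,058,400 bytes/s.
Duration = 1,326,175,200 / 1,058,400 = 1,253 s.
1,253 s = 20:53.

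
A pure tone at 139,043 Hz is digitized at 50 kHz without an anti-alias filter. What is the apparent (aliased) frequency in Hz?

10,957 Hz

Nyquist = 50,000/2 = 25,000 Hz; 139,043 Hz exceeds it.
Alias = |139,043 − 3×50,000| = |139,043 − 150,000| = 10,957 Hz.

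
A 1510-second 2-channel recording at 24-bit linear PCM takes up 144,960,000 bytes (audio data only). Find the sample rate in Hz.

16,000 Hz

Bytes = sample_rate × seconds × bytes_per_sample × channels.
sample_rate = 144,960,000 / (1,510 × 3 × 2) = 144,960,000 / 9,060 = 16,000 Hz.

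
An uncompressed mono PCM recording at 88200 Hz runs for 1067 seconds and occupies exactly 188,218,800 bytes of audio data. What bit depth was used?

Bytes per sample = 188,218,800 / (88,200 × 1,067 × 1) = 188,218,800 / 94,109,400 = 2.
Bit depth = 2 × 8 = 16 bits.

16 bits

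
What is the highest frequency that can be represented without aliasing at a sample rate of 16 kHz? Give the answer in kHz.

Nyquist frequency = sample rate / 2 = 16,000 / 2 = 8 kHz.

8 kHz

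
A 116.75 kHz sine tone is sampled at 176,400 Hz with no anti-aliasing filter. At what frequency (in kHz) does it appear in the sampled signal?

Nyquist = 176,400/2 = 88,200 Hz; 116,750 Hz exceeds it.
Alias = |116,750 − 1×176,400| = |116,750 − 176,400| = 59,650 Hz = 59.65 kHz.

59.65 kHz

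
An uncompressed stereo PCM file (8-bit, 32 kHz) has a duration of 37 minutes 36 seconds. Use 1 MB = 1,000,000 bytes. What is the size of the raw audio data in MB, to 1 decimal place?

144.4 MB

Duration = 37 minutes 36 seconds = 2,256 s.
Bytes = 32,000 samples/s × 2,256 s × 1 bytes/sample × 2 ch = 144,384,000 bytes.
144,384,000 / 1,000,000 = 144.4 MB.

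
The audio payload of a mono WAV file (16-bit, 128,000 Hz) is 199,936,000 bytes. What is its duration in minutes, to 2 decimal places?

Byte rate = 128,000 × 2 × 1 = 256,000 bytes/s.
Duration = 199,936,000 / 256,000 = 781 s.
781 s / 60 = 13.02 minutes.

13.02 minutes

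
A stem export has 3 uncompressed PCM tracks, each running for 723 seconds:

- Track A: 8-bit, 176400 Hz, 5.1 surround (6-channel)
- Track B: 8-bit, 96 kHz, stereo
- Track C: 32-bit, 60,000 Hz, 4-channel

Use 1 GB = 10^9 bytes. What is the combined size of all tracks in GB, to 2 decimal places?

1.60 GB

Track A: 176,400 × 723 × 1 × 6 = 765,223,200 bytes.
Track B: 96,000 × 723 × 1 × 2 = 138,816,000 bytes.
Track C: 60,000 × 723 × 4 × 4 = 694,080,000 bytes.
Total = 1,598,119,200 bytes = 1.60 GB.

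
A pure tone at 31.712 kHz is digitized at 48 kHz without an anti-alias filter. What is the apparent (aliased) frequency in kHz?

Nyquist = 48,000/2 = 24,000 Hz; 31,712 Hz exceeds it.
Alias = |31,712 − 1×48,000| = |31,712 − 48,000| = 16,288 Hz = 16.288 kHz.

16.288 kHz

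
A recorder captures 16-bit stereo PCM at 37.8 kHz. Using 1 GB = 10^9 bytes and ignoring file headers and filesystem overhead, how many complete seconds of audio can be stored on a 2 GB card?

Uncompressed byte rate = 37,800 × 2 × 2 = 151,200 bytes/s.
Capacity = 2 × 1,000,000,000 = 2,000,000,000 bytes.
2,000,000,000 / 151,200 ≈ 13227.51 s → 13,227 seconds.

13,227 seconds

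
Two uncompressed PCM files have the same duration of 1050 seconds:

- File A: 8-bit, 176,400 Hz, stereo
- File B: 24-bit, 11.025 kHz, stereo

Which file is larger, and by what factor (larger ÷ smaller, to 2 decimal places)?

File A, by a factor of 5.33

File A: 176,400 × 1 × 2 = 352,800 bytes/s.
File B: 11,025 × 3 × 2 = 66,150 bytes/s.
File A is larger; ratio = 370,440,000 / 69,457,500 = 5.33.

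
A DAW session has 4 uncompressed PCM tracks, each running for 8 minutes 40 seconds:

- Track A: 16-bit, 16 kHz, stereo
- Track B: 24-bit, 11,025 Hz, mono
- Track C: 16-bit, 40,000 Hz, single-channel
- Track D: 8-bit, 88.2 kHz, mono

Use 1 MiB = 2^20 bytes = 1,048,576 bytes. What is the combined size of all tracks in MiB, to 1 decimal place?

8 minutes 40 seconds = 520 s.
Track A: 16,000 × 520 × 2 × 2 = 33,280,000 bytes.
Track B: 11,025 × 520 × 3 × 1 = 17,199,000 bytes.
Track C: 40,000 × 520 × 2 × 1 = 41,600,000 bytes.
Track D: 88,200 × 520 × 1 × 1 = 45,864,000 bytes.
Total = 137,943,000 bytes = 131.6 MiB.

131.6 MiB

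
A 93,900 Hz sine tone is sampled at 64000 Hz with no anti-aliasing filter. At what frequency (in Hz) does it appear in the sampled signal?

29,900 Hz

Nyquist = 64,000/2 = 32,000 Hz; 93,900 Hz exceeds it.
Alias = |93,900 − 1×64,000| = |93,900 − 64,000| = 29,900 Hz.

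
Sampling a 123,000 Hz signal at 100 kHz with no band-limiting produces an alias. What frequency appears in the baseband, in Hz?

Nyquist = 100,000/2 = 50,000 Hz; 123,000 Hz exceeds it.
Alias = |123,000 − 1×100,000| = |123,000 − 100,000| = 23,000 Hz.

23,000 Hz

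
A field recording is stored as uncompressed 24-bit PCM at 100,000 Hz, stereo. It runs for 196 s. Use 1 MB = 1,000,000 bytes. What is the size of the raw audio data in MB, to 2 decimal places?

117.60 MB

Bytes = 100,000 samples/s × 196 s × 3 bytes/sample × 2 ch = 117,600,000 bytes.
117,600,000 / 1,000,000 = 117.60 MB.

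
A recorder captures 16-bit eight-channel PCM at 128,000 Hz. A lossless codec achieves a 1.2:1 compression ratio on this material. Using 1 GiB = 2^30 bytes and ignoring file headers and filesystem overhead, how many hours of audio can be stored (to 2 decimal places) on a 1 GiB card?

Uncompressed byte rate = 128,000 × 2 × 8 = 2,048,000 bytes/s.
After 1.2:1 compression, effective rate ≈ 1706666.67 bytes/s.
Capacity = 1 × 1,073,741,824 = 1,073,741,824 bytes.
1,073,741,824 / effective rate ≈ 629.15 s → 0.17 hours.

0.17 hours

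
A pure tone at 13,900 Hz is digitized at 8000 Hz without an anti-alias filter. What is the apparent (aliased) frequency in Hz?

Nyquist = 8,000/2 = 4,000 Hz; 13,900 Hz exceeds it.
Alias = |13,900 − 2×8,000| = |13,900 − 16,000| = 2,100 Hz.

2,100 Hz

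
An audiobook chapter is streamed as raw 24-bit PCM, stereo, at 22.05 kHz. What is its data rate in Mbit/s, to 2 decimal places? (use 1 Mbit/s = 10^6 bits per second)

1.06 Mbit/s

Bit rate = 22,050 × 24 × 2 = 1,058,400 bits/s.
= 1.06 Mbit/s.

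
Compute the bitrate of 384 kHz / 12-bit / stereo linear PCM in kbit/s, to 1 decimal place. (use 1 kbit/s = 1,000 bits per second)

Bit rate = 384,000 × 12 × 2 = 9,216,000 bits/s.
= 9216.0 kbit/s.

9216.0 kbit/s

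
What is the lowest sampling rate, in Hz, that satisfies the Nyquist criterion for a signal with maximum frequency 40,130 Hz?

80,260 Hz

Minimum sample rate = 2 × 40,130 Hz = 80,260 Hz.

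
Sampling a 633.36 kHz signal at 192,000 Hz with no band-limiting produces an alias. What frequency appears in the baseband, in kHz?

Nyquist = 192,000/2 = 96,000 Hz; 633,360 Hz exceeds it.
Alias = |633,360 − 3×192,000| = |633,360 − 576,000| = 57,360 Hz = 57.36 kHz.

57.36 kHz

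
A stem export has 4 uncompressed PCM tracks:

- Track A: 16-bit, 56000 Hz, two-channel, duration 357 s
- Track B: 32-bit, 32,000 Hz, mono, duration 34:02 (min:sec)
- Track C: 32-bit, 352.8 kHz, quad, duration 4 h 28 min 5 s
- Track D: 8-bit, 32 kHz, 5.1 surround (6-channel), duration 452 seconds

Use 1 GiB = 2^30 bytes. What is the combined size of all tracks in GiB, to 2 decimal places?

Track A: 56,000 × 357 × 2 × 2 = 79,968,000 bytes.
Track B: 34:02 (min:sec) = 2,042 s; 32,000 × 2,042 × 4 × 1 = 261,376,000 bytes.
Track C: 4 h 28 min 5 s = 16,085 s; 352,800 × 16,085 × 4 × 4 = 90,796,608,000 bytes.
Track D: 32,000 × 452 × 1 × 6 = 86,784,000 bytes.
Total = 91,224,736,000 bytes = 84.96 GiB.

84.96 GiB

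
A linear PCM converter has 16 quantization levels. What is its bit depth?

4 bits

log2(16) = 4.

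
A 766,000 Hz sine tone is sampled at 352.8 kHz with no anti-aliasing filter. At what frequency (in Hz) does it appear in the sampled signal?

60,400 Hz

Nyquist = 352,800/2 = 176,400 Hz; 766,000 Hz exceeds it.
Alias = |766,000 − 2×352,800| = |766,000 − 705,600| = 60,400 Hz.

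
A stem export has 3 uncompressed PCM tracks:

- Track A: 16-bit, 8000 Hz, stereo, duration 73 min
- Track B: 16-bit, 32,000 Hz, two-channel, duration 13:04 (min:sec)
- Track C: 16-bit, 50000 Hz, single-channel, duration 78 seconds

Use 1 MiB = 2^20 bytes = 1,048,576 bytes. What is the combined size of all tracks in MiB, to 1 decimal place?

Track A: 73 min = 4,380 s; 8,000 × 4,380 × 2 × 2 = 140,160,000 bytes.
Track B: 13:04 (min:sec) = 784 s; 32,000 × 784 × 2 × 2 = 100,352,000 bytes.
Track C: 50,000 × 78 × 2 × 1 = 7,800,000 bytes.
Total = 248,312,000 bytes = 236.8 MiB.

236.8 MiB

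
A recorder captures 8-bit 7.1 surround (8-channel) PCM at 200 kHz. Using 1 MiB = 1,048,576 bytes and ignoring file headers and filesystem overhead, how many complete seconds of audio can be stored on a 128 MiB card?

83 seconds

Uncompressed byte rate = 200,000 × 1 × 8 = 1,600,000 bytes/s.
Capacity = 128 × 1,048,576 = 134,217,728 bytes.
134,217,728 / 1,600,000 ≈ 83.89 s → 83 seconds.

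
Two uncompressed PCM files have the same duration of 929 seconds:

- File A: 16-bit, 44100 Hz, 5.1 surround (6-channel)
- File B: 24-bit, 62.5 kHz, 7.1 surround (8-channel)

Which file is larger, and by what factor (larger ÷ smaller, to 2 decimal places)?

File A: 44,100 × 2 × 6 = 529,200 bytes/s.
File B: 62,500 × 3 × 8 = 1,500,000 bytes/s.
File B is larger; ratio = 1,393,500,000 / 491,626,800 = 2.83.

File B, by a factor of 2.83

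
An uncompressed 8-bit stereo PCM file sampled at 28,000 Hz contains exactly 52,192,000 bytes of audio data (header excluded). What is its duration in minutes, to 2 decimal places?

Byte rate = 28,000 × 1 × 2 = 56,000 bytes/s.
Duration = 52,192,000 / 56,000 = 932 s.
932 s / 60 = 15.53 minutes.

15.53 minutes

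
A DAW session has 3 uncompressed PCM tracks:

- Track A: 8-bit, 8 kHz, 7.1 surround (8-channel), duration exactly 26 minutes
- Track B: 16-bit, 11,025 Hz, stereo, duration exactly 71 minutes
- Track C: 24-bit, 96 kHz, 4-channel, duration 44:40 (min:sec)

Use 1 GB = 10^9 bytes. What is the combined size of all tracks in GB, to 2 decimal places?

3.38 GB

Track A: exactly 26 minutes = 1,560 s; 8,000 × 1,560 × 1 × 8 = 99,840,000 bytes.
Track B: exactly 71 minutes = 4,260 s; 11,025 × 4,260 × 2 × 2 = 187,866,000 bytes.
Track C: 44:40 (min:sec) = 2,680 s; 96,000 × 2,680 × 3 × 4 = 3,087,360,000 bytes.
Total = 3,375,066,000 bytes = 3.38 GB.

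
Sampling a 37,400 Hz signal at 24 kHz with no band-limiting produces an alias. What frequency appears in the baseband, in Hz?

Nyquist = 24,000/2 = 12,000 Hz; 37,400 Hz exceeds it.
Alias = |37,400 − 2×24,000| = |37,400 − 48,000| = 10,600 Hz.

10,600 Hz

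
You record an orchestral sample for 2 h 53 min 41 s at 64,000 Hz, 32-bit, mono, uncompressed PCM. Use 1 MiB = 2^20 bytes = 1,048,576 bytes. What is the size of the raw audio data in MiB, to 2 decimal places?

2544.19 MiB

Duration = 2 h 53 min 41 s = 10,421 s.
Bytes = 64,000 samples/s × 10,421 s × 4 bytes/sample × 1 ch = 2,667,776,000 bytes.
2,667,776,000 / 1,048,576 = 2544.19 MiB.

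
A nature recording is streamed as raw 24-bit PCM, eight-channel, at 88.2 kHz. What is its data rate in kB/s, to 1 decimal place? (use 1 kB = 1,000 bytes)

Bit rate = 88,200 × 24 × 8 = 16,934,400 bits/s.
16,934,400 / 8 = 2,116,800 B/s = 2116.8 kB/s.

2116.8 kB/s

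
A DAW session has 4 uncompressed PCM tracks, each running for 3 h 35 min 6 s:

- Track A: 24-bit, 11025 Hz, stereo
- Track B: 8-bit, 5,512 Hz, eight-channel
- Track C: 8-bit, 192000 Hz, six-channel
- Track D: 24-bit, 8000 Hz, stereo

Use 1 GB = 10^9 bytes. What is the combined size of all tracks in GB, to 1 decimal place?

3 h 35 min 6 s = 12,906 s.
Track A: 11,025 × 12,906 × 3 × 2 = 853,731,900 bytes.
Track B: 5,512 × 12,906 × 1 × 8 = 569,102,976 bytes.
Track C: 192,000 × 12,906 × 1 × 6 = 14,867,712,000 bytes.
Track D: 8,000 × 12,906 × 3 × 2 = 619,488,000 bytes.
Total = 16,910,034,876 bytes = 16.9 GB.

16.9 GB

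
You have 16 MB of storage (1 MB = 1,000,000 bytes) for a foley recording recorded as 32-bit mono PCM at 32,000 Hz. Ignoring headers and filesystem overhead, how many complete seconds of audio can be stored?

Uncompressed byte rate = 32,000 × 4 × 1 = 128,000 bytes/s.
Capacity = 16 × 1,000,000 = 16,000,000 bytes.
16,000,000 / 128,000 ≈ 125 s → 125 seconds.

125 seconds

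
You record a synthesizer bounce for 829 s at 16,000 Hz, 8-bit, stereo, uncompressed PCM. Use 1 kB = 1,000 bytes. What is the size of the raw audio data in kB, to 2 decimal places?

26528.00 kB

Bytes = 16,000 samples/s × 829 s × 1 bytes/sample × 2 ch = 26,528,000 bytes.
26,528,000 / 1,000 = 26528.00 kB.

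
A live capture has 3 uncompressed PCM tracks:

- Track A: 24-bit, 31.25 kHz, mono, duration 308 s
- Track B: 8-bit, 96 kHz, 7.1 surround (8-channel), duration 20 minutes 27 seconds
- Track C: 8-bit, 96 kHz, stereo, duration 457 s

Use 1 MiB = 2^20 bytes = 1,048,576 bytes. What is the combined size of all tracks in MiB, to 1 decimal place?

1009.9 MiB

Track A: 31,250 × 308 × 3 × 1 = 28,875,000 bytes.
Track B: 20 minutes 27 seconds = 1,227 s; 96,000 × 1,227 × 1 × 8 = 942,336,000 bytes.
Track C: 96,000 × 457 × 1 × 2 = 87,744,000 bytes.
Total = 1,058,955,000 bytes = 1009.9 MiB.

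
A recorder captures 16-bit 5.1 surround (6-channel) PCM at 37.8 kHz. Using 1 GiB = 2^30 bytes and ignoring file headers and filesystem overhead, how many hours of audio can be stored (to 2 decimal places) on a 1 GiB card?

Uncompressed byte rate = 37,800 × 2 × 6 = 453,600 bytes/s.
Capacity = 1 × 1,073,741,824 = 1,073,741,824 bytes.
1,073,741,824 / 453,600 ≈ 2367.16 s → 0.66 hours.

0.66 hours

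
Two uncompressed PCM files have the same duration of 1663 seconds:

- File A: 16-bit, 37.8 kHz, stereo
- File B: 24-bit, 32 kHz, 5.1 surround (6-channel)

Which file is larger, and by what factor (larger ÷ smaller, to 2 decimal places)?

File A: 37,800 × 2 × 2 = 151,200 bytes/s.
File B: 32,000 × 3 × 6 = 576,000 bytes/s.
File B is larger; ratio = 957,888,000 / 251,445,600 = 3.81.

File B, by a factor of 3.81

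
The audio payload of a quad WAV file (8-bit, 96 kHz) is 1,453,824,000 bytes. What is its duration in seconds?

3,786 seconds

Byte rate = 96,000 × 1 × 4 = 384,000 bytes/s.
Duration = 1,453,824,000 / 384,000 = 3,786 s.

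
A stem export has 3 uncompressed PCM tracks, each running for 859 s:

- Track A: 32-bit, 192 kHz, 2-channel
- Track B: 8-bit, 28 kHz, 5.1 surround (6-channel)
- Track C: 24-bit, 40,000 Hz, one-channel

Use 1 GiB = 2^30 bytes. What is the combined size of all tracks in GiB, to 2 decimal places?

Track A: 192,000 × 859 × 4 × 2 = 1,319,424,000 bytes.
Track B: 28,000 × 859 × 1 × 6 = 144,312,000 bytes.
Track C: 40,000 × 859 × 3 × 1 = 103,080,000 bytes.
Total = 1,566,816,000 bytes = 1.46 GiB.

1.46 GiB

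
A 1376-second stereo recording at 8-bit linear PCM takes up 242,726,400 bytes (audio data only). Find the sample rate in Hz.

Bytes = sample_rate × seconds × bytes_per_sample × channels.
sample_rate = 242,726,400 / (1,376 × 1 × 2) = 242,726,400 / 2,752 = 88,200 Hz.

88,200 Hz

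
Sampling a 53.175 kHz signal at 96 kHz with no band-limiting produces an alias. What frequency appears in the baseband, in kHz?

42.825 kHz

Nyquist = 96,000/2 = 48,000 Hz; 53,175 Hz exceeds it.
Alias = |53,175 − 1×96,000| = |53,175 − 96,000| = 42,825 Hz = 42.825 kHz.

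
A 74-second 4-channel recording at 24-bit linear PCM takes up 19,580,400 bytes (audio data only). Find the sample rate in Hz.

22,050 Hz

Bytes = sample_rate × seconds × bytes_per_sample × channels.
sample_rate = 19,580,400 / (74 × 3 × 4) = 19,580,400 / 888 = 22,050 Hz.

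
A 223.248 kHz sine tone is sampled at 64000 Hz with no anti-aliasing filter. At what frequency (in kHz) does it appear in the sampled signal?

Nyquist = 64,000/2 = 32,000 Hz; 223,248 Hz exceeds it.
Alias = |223,248 − 3×64,000| = |223,248 − 192,000| = 31,248 Hz = 31.248 kHz.

31.248 kHz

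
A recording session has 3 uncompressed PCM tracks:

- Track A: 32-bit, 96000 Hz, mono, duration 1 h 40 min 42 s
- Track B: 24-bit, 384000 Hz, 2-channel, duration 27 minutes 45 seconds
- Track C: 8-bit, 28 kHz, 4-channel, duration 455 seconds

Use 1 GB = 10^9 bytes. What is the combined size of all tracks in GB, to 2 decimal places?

Track A: 1 h 40 min 42 s = 6,042 s; 96,000 × 6,042 × 4 × 1 = 2,320,128,000 bytes.
Track B: 27 minutes 45 seconds = 1,665 s; 384,000 × 1,665 × 3 × 2 = 3,836,160,000 bytes.
Track C: 28,000 × 455 × 1 × 4 = 50,960,000 bytes.
Total = 6,207,248,000 bytes = 6.21 GB.

6.21 GB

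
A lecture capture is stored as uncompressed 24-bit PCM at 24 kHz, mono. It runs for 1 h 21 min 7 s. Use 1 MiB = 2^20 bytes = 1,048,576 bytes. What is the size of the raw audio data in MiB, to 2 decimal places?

Duration = 1 h 21 min 7 s = 4,867 s.
Bytes = 24,000 samples/s × 4,867 s × 3 bytes/sample × 1 ch = 350,424,000 bytes.
350,424,000 / 1,048,576 = 334.19 MiB.

334.19 MiB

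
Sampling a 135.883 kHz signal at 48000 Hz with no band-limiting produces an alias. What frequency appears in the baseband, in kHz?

8.117 kHz

Nyquist = 48,000/2 = 24,000 Hz; 135,883 Hz exceeds it.
Alias = |135,883 − 3×48,000| = |135,883 − 144,000| = 8,117 Hz = 8.117 kHz.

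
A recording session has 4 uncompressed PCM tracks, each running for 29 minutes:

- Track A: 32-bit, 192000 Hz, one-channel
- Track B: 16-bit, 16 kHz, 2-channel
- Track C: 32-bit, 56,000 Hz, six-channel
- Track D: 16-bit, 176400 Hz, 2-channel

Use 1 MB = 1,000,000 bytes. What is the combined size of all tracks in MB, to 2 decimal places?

29 minutes = 1,740 s.
Track A: 192,000 × 1,740 × 4 × 1 = 1,336,320,000 bytes.
Track B: 16,000 × 1,740 × 2 × 2 = 111,360,000 bytes.
Track C: 56,000 × 1,740 × 4 × 6 = 2,338,560,000 bytes.
Track D: 176,400 × 1,740 × 2 × 2 = 1,227,744,000 bytes.
Total = 5,013,984,000 bytes = 5013.98 MB.

5013.98 MB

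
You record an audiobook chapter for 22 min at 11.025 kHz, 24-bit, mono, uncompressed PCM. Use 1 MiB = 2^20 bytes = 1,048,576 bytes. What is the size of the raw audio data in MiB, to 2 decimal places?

Duration = 22 min = 1,320 s.
Bytes = 11,025 samples/s × 1,320 s × 3 bytes/sample × 1 ch = 43,659,000 bytes.
43,659,000 / 1,048,576 = 41.64 MiB.

41.64 MiB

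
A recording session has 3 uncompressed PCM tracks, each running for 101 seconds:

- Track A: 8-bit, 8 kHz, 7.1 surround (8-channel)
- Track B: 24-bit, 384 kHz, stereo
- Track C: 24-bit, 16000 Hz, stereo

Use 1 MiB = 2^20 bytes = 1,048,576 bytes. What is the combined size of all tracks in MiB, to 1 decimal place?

Track A: 8,000 × 101 × 1 × 8 = 6,464,000 bytes.
Track B: 384,000 × 101 × 3 × 2 = 232,704,000 bytes.
Track C: 16,000 × 101 × 3 × 2 = 9,696,000 bytes.
Total = 248,864,000 bytes = 237.3 MiB.

237.3 MiB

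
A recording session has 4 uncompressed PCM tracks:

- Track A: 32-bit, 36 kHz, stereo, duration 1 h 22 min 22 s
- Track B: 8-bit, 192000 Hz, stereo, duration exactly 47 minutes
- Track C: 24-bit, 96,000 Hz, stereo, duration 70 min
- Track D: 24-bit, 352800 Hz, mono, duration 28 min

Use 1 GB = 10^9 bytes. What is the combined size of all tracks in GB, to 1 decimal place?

6.7 GB

Track A: 1 h 22 min 22 s = 4,942 s; 36,000 × 4,942 × 4 × 2 = 1,423,296,000 bytes.
Track B: exactly 47 minutes = 2,820 s; 192,000 × 2,820 × 1 × 2 = 1,082,880,000 bytes.
Track C: 70 min = 4,200 s; 96,000 × 4,200 × 3 × 2 = 2,419,200,000 bytes.
Track D: 28 min = 1,680 s; 352,800 × 1,680 × 3 × 1 = 1,778,112,000 bytes.
Total = 6,703,488,000 bytes = 6.7 GB.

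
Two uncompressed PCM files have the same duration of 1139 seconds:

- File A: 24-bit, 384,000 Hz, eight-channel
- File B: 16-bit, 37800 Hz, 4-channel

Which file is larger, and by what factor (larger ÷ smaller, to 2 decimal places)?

File A, by a factor of 30.48

File A: 384,000 × 3 × 8 = 9,216,000 bytes/s.
File B: 37,800 × 2 × 4 = 302,400 bytes/s.
File A is larger; ratio = 10,497,024,000 / 344,433,600 = 30.48.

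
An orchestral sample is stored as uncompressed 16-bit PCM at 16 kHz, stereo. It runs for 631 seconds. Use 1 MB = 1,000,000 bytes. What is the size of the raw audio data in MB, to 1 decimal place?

Bytes = 16,000 samples/s × 631 s × 2 bytes/sample × 2 ch = 40,384,000 bytes.
40,384,000 / 1,000,000 = 40.4 MB.

40.4 MB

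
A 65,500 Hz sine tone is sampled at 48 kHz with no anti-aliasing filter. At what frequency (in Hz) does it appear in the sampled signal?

17,500 Hz

Nyquist = 48,000/2 = 24,000 Hz; 65,500 Hz exceeds it.
Alias = |65,500 − 1×48,000| = |65,500 − 48,000| = 17,500 Hz.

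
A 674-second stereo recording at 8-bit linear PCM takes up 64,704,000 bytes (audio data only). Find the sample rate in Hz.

48,000 Hz

Bytes = sample_rate × seconds × bytes_per_sample × channels.
sample_rate = 64,704,000 / (674 × 1 × 2) = 64,704,000 / 1,348 = 48,000 Hz.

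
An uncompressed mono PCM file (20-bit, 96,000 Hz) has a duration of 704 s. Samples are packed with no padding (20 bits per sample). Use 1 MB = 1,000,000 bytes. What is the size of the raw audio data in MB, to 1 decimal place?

169.0 MB

Bits = 96,000 × 704 × 20 × 1 = 1,351,680,000 bits = 168,960,000 bytes.
168,960,000 / 1,000,000 = 169.0 MB.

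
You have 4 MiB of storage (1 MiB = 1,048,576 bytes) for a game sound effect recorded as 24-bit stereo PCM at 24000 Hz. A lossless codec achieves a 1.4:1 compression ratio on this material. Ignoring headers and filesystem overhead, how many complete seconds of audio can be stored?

40 seconds

Uncompressed byte rate = 24,000 × 3 × 2 = 144,000 bytes/s.
After 1.4:1 compression, effective rate ≈ 102857.14 bytes/s.
Capacity = 4 × 1,048,576 = 4,194,304 bytes.
4,194,304 / effective rate ≈ 40.78 s → 40 seconds.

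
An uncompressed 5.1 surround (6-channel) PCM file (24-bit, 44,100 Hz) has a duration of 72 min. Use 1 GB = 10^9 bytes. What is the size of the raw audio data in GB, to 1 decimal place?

3.4 GB

Duration = 72 min = 4,320 s.
Bytes = 44,100 samples/s × 4,320 s × 3 bytes/sample × 6 ch = 3,429,216,000 bytes.
3,429,216,000 / 1,000,000,000 = 3.4 GB.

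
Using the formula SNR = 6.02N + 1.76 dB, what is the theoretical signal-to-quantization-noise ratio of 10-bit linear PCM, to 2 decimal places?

6.02 × 10 + 1.76 = 61.96 dB.

61.96 dB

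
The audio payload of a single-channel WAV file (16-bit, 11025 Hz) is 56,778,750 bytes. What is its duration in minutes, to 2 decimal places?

42.92 minutes

Byte rate = 11,025 × 2 × 1 = 22,050 bytes/s.
Duration = 56,778,750 / 22,050 = 2,575 s.
2,575 s / 60 = 42.92 minutes.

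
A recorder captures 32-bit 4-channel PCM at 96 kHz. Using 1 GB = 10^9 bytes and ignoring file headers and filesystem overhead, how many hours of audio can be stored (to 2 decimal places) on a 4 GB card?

Uncompressed byte rate = 96,000 × 4 × 4 = 1,536,000 bytes/s.
Capacity = 4 × 1,000,000,000 = 4,000,000,000 bytes.
4,000,000,000 / 1,536,000 ≈ 2604.17 s → 0.72 hours.

0.72 hours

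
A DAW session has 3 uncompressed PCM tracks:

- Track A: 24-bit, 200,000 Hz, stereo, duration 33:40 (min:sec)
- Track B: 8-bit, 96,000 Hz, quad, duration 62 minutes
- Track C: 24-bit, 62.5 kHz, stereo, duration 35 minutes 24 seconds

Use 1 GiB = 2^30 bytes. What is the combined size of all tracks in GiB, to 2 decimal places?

4.33 GiB

Track A: 33:40 (min:sec) = 2,020 s; 200,000 × 2,020 × 3 × 2 = 2,424,000,000 bytes.
Track B: 62 minutes = 3,720 s; 96,000 × 3,720 × 1 × 4 = 1,428,480,000 bytes.
Track C: 35 minutes 24 seconds = 2,124 s; 62,500 × 2,124 × 3 × 2 = 796,500,000 bytes.
Total = 4,648,980,000 bytes = 4.33 GiB.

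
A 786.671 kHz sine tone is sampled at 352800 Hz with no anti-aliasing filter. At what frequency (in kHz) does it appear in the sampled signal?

Nyquist = 352,800/2 = 176,400 Hz; 786,671 Hz exceeds it.
Alias = |786,671 − 2×352,800| = |786,671 − 705,600| = 81,071 Hz = 81.071 kHz.

81.071 kHz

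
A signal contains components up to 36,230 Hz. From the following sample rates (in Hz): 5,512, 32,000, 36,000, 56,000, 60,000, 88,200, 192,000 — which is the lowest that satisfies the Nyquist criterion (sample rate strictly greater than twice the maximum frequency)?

88,200 Hz

Need sample rate > 2 × 36,230 = 72,460 Hz.
Lowest listed rate above 72,460 Hz is 88,200 Hz.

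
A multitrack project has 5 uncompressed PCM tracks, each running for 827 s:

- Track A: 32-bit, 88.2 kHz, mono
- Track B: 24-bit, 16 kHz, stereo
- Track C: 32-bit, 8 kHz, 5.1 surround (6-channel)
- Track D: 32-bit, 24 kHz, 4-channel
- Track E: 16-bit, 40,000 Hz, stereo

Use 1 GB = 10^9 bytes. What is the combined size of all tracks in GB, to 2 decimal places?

Track A: 88,200 × 827 × 4 × 1 = 291,765,600 bytes.
Track B: 16,000 × 827 × 3 × 2 = 79,392,000 bytes.
Track C: 8,000 × 827 × 4 × 6 = 158,784,000 bytes.
Track D: 24,000 × 827 × 4 × 4 = 317,568,000 bytes.
Track E: 40,000 × 827 × 2 × 2 = 132,320,000 bytes.
Total = 979,829,600 bytes = 0.98 GB.

0.98 GB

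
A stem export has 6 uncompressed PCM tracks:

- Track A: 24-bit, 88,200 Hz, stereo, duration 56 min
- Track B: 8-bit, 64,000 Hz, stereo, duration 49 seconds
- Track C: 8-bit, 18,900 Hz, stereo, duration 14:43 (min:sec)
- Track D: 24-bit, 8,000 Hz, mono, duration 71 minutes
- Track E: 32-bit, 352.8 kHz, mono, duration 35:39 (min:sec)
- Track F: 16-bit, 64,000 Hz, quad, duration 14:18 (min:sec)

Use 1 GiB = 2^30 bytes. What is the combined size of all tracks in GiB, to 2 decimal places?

Track A: 56 min = 3,360 s; 88,200 × 3,360 × 3 × 2 = 1,778,112,000 bytes.
Track B: 64,000 × 49 × 1 × 2 = 6,272,000 bytes.
Track C: 14:43 (min:sec) = 883 s; 18,900 × 883 × 1 × 2 = 33,377,400 bytes.
Track D: 71 minutes = 4,260 s; 8,000 × 4,260 × 3 × 1 = 102,240,000 bytes.
Track E: 35:39 (min:sec) = 2,139 s; 352,800 × 2,139 × 4 × 1 = 3,018,556,800 bytes.
Track F: 14:18 (min:sec) = 858 s; 64,000 × 858 × 2 × 4 = 439,296,000 bytes.
Total = 5,377,854,200 bytes = 5.01 GiB.

5.01 GiB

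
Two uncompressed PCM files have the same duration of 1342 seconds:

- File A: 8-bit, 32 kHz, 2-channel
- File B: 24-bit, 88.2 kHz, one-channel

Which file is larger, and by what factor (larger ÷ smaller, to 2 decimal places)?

File B, by a factor of 4.13

File A: 32,000 × 1 × 2 = 64,000 bytes/s.
File B: 88,200 × 3 × 1 = 264,600 bytes/s.
File B is larger; ratio = 355,093,200 / 85,888,000 = 4.13.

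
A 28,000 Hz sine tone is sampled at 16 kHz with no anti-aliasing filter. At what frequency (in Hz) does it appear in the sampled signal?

Nyquist = 16,000/2 = 8,000 Hz; 28,000 Hz exceeds it.
Alias = |28,000 − 2×16,000| = |28,000 − 32,000| = 4,000 Hz.

4,000 Hz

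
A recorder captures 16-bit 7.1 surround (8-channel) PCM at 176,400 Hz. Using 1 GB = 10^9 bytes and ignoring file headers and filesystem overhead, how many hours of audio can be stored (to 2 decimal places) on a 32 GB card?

Uncompressed byte rate = 176,400 × 2 × 8 = 2,822,400 bytes/s.
Capacity = 32 × 1,000,000,000 = 32,000,000,000 bytes.
32,000,000,000 / 2,822,400 ≈ 11337.87 s → 3.15 hours.

3.15 hours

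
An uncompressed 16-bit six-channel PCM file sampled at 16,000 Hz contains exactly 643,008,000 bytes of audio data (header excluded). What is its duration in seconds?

3,349 seconds

Byte rate = 16,000 × 2 × 6 = 192,000 bytes/s.
Duration = 643,008,000 / 192,000 = 3,349 s.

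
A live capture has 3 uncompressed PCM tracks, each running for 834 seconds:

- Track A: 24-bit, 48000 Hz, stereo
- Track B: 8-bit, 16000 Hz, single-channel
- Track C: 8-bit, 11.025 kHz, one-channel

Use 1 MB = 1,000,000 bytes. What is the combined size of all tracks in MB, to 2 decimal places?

262.73 MB

Track A: 48,000 × 834 × 3 × 2 = 240,192,000 bytes.
Track B: 16,000 × 834 × 1 × 1 = 13,344,000 bytes.
Track C: 11,025 × 834 × 1 × 1 = 9,194,850 bytes.
Total = 262,730,850 bytes = 262.73 MB.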